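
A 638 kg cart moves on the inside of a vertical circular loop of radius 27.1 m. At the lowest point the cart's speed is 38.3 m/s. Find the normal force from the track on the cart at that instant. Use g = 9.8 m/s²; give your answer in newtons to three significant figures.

At the lowest point, N points up (toward the centre) and the weight mg points down (away from the centre), so the net inward force is N − mg = mv²/r.
N = m(v²/r + g) = 638 × ((38.3)²/27.1 + 9.8) = 638 × (54.13 + 9.8) = 638 × 63.93 = 40790 N.

40800 N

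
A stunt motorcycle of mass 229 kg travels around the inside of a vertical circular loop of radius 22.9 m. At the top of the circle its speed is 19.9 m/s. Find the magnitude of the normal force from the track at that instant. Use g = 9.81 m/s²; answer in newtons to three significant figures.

At the top, both N and the weight mg point inward (toward the centre), so N + mg = mv²/r.
N = m(v²/r − g) = 229 × ((19.9)²/22.9 − 9.81) = 229 × (17.29 − 9.81) = 229 × 7.483 = 1714 N.

1710 N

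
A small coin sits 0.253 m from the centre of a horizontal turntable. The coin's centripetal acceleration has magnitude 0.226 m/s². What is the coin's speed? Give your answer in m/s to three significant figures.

0.239 m/s

a_c = v²/r ⇒ v = √(a_c · r) = √(0.226 × 0.253) = √0.05718 = 0.2391 m/s.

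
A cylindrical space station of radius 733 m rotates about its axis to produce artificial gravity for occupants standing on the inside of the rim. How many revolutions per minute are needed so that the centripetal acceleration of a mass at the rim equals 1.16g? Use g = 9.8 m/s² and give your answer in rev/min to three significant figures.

1.19 rev/min

Require ω²r = 1.16g, so ω = √(1.16 × 9.8/733) = 0.1245 rad/s.
In rev/min: ω × 60/(2π) = 0.1245 × 60/(2π) = 1.189 rev/min.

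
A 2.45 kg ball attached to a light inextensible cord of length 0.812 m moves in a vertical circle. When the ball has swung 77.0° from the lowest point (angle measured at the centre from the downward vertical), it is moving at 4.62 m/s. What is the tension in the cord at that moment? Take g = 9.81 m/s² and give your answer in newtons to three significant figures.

69.8 N

Take the radial direction toward the centre of the circle as positive. The component of the weight along the string toward the centre is −mg cos φ (φ measured from the bottom), so Newton's second law along the string gives T − mg cos φ = m v²/r.
cos 77.0° = 0.2250, so T = m(v²/r + g cos φ) = 2.45 × ((4.62)²/0.812 + 9.81 × 0.2250) = 2.45 × (26.29 + (2.207)) = 2.45 × 28.49 = 69.81 N.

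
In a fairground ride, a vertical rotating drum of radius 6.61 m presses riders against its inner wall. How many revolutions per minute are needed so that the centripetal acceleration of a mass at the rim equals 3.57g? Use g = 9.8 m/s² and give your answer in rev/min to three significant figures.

Require ω²r = 3.57g, so ω = √(3.57 × 9.8/6.61) = 2.301 rad/s.
In rev/min: ω × 60/(2π) = 2.301 × 60/(2π) = 21.97 rev/min.

22.0 rev/min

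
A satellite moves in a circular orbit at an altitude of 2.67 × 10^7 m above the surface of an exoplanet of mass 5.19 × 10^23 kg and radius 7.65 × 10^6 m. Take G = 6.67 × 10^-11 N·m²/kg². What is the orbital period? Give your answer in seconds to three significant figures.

215000 s

r = R + h = 7.65 × 10^6 + 2.67 × 10^7 = 3.435 × 10^7 m. Gravity provides the centripetal force: G M m / r² = m v² / r ⇒ v = √(GM/r) = 1004 m/s.
T = 2πr/v = 2π × 3.435 × 10^7 / 1004 = 215000 s.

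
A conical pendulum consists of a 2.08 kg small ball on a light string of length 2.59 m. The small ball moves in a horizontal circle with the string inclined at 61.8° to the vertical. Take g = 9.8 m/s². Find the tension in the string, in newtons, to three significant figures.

Vertically the bob has no acceleration, so T cosθ = mg.
T = mg/cosθ = 2.08 × 9.8 / cos 61.8° = 20.38/0.4726 = 43.14 N.

43.1 N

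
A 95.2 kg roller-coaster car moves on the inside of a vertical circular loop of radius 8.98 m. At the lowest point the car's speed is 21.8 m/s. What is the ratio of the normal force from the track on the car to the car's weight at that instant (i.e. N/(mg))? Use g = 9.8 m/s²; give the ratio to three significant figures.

6.40

At the bottom, N − mg = mv²/r, so N = m(v²/r + g) and N/(mg) = v²/(rg) + 1 = (21.8)²/(8.98 × 9.8) + 1 = 5.400 + 1 = 6.400.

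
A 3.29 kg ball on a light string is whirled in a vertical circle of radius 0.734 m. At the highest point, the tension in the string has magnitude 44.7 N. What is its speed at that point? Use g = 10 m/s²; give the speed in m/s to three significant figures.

At the top, T + mg = mv²/r, so v = √(r(T/m + g)) = √(0.734 × (44.7/3.29 + 10.0)) = √(0.734 × 23.59) = √17.31 = 4.161 m/s.

4.16 m/s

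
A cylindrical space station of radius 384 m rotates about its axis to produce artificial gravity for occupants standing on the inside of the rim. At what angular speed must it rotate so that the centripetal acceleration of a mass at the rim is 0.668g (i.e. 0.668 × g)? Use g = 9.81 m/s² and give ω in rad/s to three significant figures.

Centripetal acceleration a_c = ω²r. Setting ω²r = 0.668g:
ω = √(0.668g / r) = √(0.668 × 9.81 / 384) = √0.01707 = 0.1306 rad/s.

0.131 rad/s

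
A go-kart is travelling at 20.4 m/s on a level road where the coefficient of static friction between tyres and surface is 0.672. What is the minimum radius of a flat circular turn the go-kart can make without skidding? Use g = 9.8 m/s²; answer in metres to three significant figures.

63.2 m

At the limit, μ_s m g = m v²/r, so r_min = v²/(μ_s g) = (20.4)²/(0.672 × 9.8) = 416.2/6.586 = 63.19 m.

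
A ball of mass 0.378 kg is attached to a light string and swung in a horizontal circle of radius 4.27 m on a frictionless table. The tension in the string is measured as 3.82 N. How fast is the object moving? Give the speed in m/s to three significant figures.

6.57 m/s

T = m v²/r ⇒ v = √(T r / m) = √(3.82 × 4.27 / 0.378) = √43.15 = 6.569 m/s.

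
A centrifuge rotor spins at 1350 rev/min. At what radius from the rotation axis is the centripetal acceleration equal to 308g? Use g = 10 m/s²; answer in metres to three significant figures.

ω = 1350 rev/min × 2π/60 = 141.4 rad/s.
a_c = ω²r = 308g ⇒ r = 308 × 10.0 / (141.4)² = 3080/19990 = 0.1541 m.

0.154 m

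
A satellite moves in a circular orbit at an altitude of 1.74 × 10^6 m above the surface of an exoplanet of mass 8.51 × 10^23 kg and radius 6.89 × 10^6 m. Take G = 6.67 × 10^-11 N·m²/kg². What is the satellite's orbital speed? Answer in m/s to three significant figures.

Orbital radius r = R + h = 6.89 × 10^6 + 1.74 × 10^6 = 8.630 × 10^6 m.
Gravity supplies the centripetal force: G M m / r² = m v² / r, so v = √(GM/r).
v = √(6.67 × 10^-11 × 8.51 × 10^23 / 8.630 × 10^6) = √(6.577 × 10^6) = 2565 m/s.

2560 m/s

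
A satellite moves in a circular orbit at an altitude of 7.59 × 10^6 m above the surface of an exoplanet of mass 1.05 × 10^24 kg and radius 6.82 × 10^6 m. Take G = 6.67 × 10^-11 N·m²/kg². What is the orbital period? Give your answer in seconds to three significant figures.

r = R + h = 6.82 × 10^6 + 7.59 × 10^6 = 1.441 × 10^7 m. Gravity provides the centripetal force: G M m / r² = m v² / r ⇒ v = √(GM/r) = 2205 m/s.
T = 2πr/v = 2π × 1.441 × 10^7 / 2205 = 41070 s.

41100 s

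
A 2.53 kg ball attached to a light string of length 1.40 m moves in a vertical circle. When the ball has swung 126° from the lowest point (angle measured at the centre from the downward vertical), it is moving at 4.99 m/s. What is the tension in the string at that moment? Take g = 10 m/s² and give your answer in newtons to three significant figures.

30.1 N

Take the radial direction toward the centre of the circle as positive. The component of the weight along the string toward the centre is −mg cos φ (φ measured from the bottom), so Newton's second law along the string gives T − mg cos φ = m v²/r.
cos 126° = -0.5878, so T = m(v²/r + g cos φ) = 2.53 × ((4.99)²/1.40 + 10.0 × -0.5878) = 2.53 × (17.79 + (-5.878)) = 2.53 × 11.91 = 30.13 N.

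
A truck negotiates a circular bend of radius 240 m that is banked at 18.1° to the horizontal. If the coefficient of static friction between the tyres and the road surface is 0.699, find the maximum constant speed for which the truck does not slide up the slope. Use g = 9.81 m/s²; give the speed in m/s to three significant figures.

56.0 m/s

At the maximum speed, friction acts down the slope at its limiting value f = μN. Radially (horizontal, toward centre): N sinθ + μN cosθ = mv²/r. Vertically: N cosθ − μN sinθ = mg.
Dividing: v² = r g (sinθ + μcosθ)/(cosθ − μsinθ).
sinθ + μcosθ = 0.3107 + 0.699×0.9505 = 0.9751; cosθ − μsinθ = 0.9505 − 0.699×0.3107 = 0.7334.
v² = 240 × 9.81 × 0.9751/0.7334 = 3130 m²/s², so v = 55.95 m/s.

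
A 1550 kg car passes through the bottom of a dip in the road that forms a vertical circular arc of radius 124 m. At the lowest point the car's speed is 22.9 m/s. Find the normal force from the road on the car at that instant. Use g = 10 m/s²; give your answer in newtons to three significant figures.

22100 N

At the lowest point, N points up (toward the centre) and the weight mg points down (away from the centre), so the net inward force is N − mg = mv²/r.
N = m(v²/r + g) = 1550 × ((22.9)²/124 + 10.0) = 1550 × (4.229 + 10.0) = 1550 × 14.23 = 22060 N.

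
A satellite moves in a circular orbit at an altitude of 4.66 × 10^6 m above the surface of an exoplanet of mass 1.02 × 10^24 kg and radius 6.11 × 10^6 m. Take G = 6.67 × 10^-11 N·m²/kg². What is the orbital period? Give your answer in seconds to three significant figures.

26900 s

r = R + h = 6.11 × 10^6 + 4.66 × 10^6 = 1.077 × 10^7 m. Gravity provides the centripetal force: G M m / r² = m v² / r ⇒ v = √(GM/r) = 2513 m/s.
T = 2πr/v = 2π × 1.077 × 10^7 / 2513 = 26920 s.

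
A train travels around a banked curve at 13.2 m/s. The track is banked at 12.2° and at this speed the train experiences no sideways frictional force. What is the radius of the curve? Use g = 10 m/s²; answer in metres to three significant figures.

80.6 m

Frictionless banking: tanθ = v²/(rg), so r = v²/(g tanθ).
r = (13.2)²/(10.0 × tan 12.2°) = 174.2/(10.0 × 0.2162) = 174.2/2.162 = 80.59 m.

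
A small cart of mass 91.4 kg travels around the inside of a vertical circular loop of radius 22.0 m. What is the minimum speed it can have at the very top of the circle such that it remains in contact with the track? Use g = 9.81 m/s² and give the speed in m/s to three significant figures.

14.7 m/s

At the top, both weight mg and N point toward the centre: N + mg = mv²/r.
At minimum speed N → 0, so mg = mv_min²/r ⇒ v_min = √(g r) = √(9.81 × 22.0) = 14.69 m/s.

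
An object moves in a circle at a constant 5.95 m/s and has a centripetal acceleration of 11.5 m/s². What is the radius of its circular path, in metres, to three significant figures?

a_c = v²/r ⇒ r = v²/a_c = (5.95)²/11.5 = 35.40/11.5 = 3.078 m.

3.08 m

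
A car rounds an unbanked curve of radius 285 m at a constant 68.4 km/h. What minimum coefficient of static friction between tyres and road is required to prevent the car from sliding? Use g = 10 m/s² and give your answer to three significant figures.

0.127

v = 68.4/3.6 = 19.00 m/s.
Friction provides the centripetal force: μ_s m g = m v²/r, so μ_s = v²/(g r) = (19.00)²/(10.0 × 285) = 361.0/2850 = 0.1267.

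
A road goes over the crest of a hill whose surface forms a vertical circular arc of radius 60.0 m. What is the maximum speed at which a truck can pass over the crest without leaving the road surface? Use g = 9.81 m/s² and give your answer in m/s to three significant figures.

24.3 m/s

At the crest the centre of the circle is below the truck, so the net downward (centripetal) force is mg − N = mv²/r.
The truck leaves the road when N → 0, giving v_max = √(g r) = √(9.81 × 60.0) = 24.26 m/s.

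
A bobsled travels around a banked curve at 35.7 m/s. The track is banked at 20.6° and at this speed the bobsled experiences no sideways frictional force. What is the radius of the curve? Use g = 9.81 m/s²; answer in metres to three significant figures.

346 m

Frictionless banking: tanθ = v²/(rg), so r = v²/(g tanθ).
r = (35.7)²/(9.81 × tan 20.6°) = 1274/(9.81 × 0.3759) = 1274/3.687 = 345.6 m.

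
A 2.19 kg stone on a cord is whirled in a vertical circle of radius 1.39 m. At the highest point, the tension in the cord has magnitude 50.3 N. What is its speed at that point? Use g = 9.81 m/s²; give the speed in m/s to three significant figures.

6.75 m/s

At the top, T + mg = mv²/r, so v = √(r(T/m + g)) = √(1.39 × (50.3/2.19 + 9.81)) = √(1.39 × 32.78) = √45.56 = 6.750 m/s.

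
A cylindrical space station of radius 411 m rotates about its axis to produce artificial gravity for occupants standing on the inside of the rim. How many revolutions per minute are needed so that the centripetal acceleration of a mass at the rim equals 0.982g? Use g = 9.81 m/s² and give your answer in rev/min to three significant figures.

Require ω²r = 0.982g, so ω = √(0.982 × 9.81/411) = 0.1531 rad/s.
In rev/min: ω × 60/(2π) = 0.1531 × 60/(2π) = 1.462 rev/min.

1.46 rev/min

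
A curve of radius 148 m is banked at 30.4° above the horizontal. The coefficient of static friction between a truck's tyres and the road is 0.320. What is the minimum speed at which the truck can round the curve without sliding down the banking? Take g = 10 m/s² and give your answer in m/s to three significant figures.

At the minimum speed, friction acts up the slope at its limiting value f = μN. Radially (horizontal, toward centre): N sinθ − μN cosθ = mv²/r. Vertically: N cosθ + μN sinθ = mg.
Dividing: v² = r g (sinθ − μcosθ)/(cosθ + μsinθ).
sinθ − μcosθ = 0.5060 − 0.320×0.8625 = 0.2300; cosθ + μsinθ = 0.8625 + 0.320×0.5060 = 1.024.
v² = 148 × 10.0 × 0.2300/1.024 = 332.3 m²/s², so v = 18.23 m/s.

18.2 m/s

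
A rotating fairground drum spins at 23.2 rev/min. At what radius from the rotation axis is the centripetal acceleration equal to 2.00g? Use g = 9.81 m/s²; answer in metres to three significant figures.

ω = 23.2 rev/min × 2π/60 = 2.429 rad/s.
a_c = ω²r = 2.00g ⇒ r = 2.00 × 9.81 / (2.429)² = 19.62/5.902 = 3.324 m.

3.32 m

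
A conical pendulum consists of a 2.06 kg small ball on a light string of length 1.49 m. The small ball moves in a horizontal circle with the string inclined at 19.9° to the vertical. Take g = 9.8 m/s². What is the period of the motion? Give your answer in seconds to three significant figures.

r = L sinθ = 0.5072 m. From T sinθ = mω²r and T cosθ = mg: tanθ = ω²r/g, so ω² = g tanθ / r = g/(L cosθ).
ω = √(g/(L cosθ)) = √(9.8/(1.49 × 0.9403)) = √6.995 = 2.645 rad/s.
Period = 2π/ω = 2.376 s.

2.38 s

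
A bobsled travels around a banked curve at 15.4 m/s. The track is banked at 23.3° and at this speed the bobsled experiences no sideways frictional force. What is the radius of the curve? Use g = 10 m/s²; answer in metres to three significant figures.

55.1 m

Frictionless banking: tanθ = v²/(rg), so r = v²/(g tanθ).
r = (15.4)²/(10.0 × tan 23.3°) = 237.2/(10.0 × 0.4307) = 237.2/4.307 = 55.07 m.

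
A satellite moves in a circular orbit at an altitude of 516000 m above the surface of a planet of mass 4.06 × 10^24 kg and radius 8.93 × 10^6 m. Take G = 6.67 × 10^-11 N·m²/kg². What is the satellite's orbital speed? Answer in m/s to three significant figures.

Orbital radius r = R + h = 8.93 × 10^6 + 516000 = 9.446 × 10^6 m.
Gravity supplies the centripetal force: G M m / r² = m v² / r, so v = √(GM/r).
v = √(6.67 × 10^-11 × 4.06 × 10^24 / 9.446 × 10^6) = √(2.867 × 10^7) = 5354 m/s.

5350 m/s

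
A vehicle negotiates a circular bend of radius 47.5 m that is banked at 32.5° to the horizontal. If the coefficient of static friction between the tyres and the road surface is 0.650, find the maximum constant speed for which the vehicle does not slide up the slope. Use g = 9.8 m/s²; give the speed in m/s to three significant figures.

At the maximum speed, friction acts down the slope at its limiting value f = μN. Radially (horizontal, toward centre): N sinθ + μN cosθ = mv²/r. Vertically: N cosθ − μN sinθ = mg.
Dividing: v² = r g (sinθ + μcosθ)/(cosθ − μsinθ).
sinθ + μcosθ = 0.5373 + 0.650×0.8434 = 1.086; cosθ − μsinθ = 0.8434 − 0.650×0.5373 = 0.4941.
v² = 47.5 × 9.8 × 1.086/0.4941 = 1023 m²/s², so v = 31.98 m/s.

32.0 m/s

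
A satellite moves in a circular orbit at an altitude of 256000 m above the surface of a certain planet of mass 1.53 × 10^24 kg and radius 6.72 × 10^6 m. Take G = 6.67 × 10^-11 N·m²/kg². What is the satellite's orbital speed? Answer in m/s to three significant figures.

Orbital radius r = R + h = 6.72 × 10^6 + 256000 = 6.976 × 10^6 m.
Gravity supplies the centripetal force: G M m / r² = m v² / r, so v = √(GM/r).
v = √(6.67 × 10^-11 × 1.53 × 10^24 / 6.976 × 10^6) = √(1.463 × 10^7) = 3825 m/s.

3820 m/s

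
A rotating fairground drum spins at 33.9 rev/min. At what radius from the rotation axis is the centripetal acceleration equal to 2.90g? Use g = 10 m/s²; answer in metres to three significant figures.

2.30 m

ω = 33.9 rev/min × 2π/60 = 3.550 rad/s.
a_c = ω²r = 2.90g ⇒ r = 2.90 × 10.0 / (3.550)² = 29.00/12.60 = 2.301 m.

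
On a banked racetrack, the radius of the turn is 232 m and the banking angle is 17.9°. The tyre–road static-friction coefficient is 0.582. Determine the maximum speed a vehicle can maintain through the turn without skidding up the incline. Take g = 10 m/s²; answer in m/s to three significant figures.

50.8 m/s

At the maximum speed, friction acts down the slope at its limiting value f = μN. Radially (horizontal, toward centre): N sinθ + μN cosθ = mv²/r. Vertically: N cosθ − μN sinθ = mg.
Dividing: v² = r g (sinθ + μcosθ)/(cosθ − μsinθ).
sinθ + μcosθ = 0.3074 + 0.582×0.9516 = 0.8612; cosθ − μsinθ = 0.9516 − 0.582×0.3074 = 0.7727.
v² = 232 × 10.0 × 0.8612/0.7727 = 2586 m²/s², so v = 50.85 m/s.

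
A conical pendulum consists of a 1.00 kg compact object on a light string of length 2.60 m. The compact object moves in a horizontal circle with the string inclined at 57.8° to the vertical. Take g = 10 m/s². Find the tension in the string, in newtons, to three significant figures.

Vertically the bob has no acceleration, so T cosθ = mg.
T = mg/cosθ = 1.00 × 10.0 / cos 57.8° = 10.00/0.5329 = 18.77 N.

18.8 N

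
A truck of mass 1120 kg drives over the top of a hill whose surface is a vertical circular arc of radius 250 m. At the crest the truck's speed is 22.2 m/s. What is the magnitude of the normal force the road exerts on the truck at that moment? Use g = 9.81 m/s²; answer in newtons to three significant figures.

At the crest the centripetal acceleration points downward (toward the centre of the arc), so mg − N = mv²/r.
N = m(g − v²/r) = 1120 × (9.81 − (22.2)²/250) = 1120 × (9.81 − 1.971) = 1120 × 7.839 = 8779 N.

8780 N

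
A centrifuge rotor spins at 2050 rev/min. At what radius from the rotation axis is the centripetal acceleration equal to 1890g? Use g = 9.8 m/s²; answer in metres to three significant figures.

ω = 2050 rev/min × 2π/60 = 214.7 rad/s.
a_c = ω²r = 1890g ⇒ r = 1890 × 9.8 / (214.7)² = 18520/46090 = 0.4019 m.

0.402 m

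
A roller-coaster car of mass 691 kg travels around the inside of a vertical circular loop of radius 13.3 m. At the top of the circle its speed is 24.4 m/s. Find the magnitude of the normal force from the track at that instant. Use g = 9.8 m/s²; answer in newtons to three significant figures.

24200 N

At the top, both N and the weight mg point inward (toward the centre), so N + mg = mv²/r.
N = m(v²/r − g) = 691 × ((24.4)²/13.3 − 9.8) = 691 × (44.76 − 9.8) = 691 × 34.96 = 24160 N.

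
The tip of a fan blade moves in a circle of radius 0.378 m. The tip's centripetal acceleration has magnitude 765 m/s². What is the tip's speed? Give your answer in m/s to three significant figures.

a_c = v²/r ⇒ v = √(a_c · r) = √(765 × 0.378) = √289.2 = 17.00 m/s.

17.0 m/s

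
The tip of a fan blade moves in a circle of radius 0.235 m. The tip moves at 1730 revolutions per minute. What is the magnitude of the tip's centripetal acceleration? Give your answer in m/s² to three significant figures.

ω = 1730 rev/min × 2π/60 = 181.2 rad/s, so v = ωr = 181.2 × 0.235 = 42.57 m/s.
a_c = v²/r = (42.57)²/0.235 = 1813/0.235 = 7713 m/s².

7710 m/s²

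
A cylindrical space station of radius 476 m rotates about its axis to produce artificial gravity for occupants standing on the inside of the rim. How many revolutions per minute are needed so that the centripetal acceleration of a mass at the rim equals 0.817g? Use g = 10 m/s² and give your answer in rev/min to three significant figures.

1.25 rev/min

Require ω²r = 0.817g, so ω = √(0.817 × 10.0/476) = 0.1310 rad/s.
In rev/min: ω × 60/(2π) = 0.1310 × 60/(2π) = 1.251 rev/min.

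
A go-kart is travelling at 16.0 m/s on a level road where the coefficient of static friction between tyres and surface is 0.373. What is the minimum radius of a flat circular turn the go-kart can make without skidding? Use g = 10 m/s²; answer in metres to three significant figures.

68.6 m

At the limit, μ_s m g = m v²/r, so r_min = v²/(μ_s g) = (16.0)²/(0.373 × 10.0) = 256.0/3.730 = 68.63 m.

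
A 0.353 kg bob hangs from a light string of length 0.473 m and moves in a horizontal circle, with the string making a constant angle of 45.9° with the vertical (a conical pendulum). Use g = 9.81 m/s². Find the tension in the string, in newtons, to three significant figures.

Vertically the bob has no acceleration, so T cosθ = mg.
T = mg/cosθ = 0.353 × 9.81 / cos 45.9° = 3.463/0.6959 = 4.976 N.

4.98 N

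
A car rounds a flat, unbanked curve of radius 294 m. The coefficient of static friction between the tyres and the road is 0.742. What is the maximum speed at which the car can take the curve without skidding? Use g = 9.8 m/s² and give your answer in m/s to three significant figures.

On a flat curve, static friction is the only horizontal force, so it must supply the full centripetal force: μ_s m g = m v²/r.
Mass cancels: v_max = √(μ_s g r) = √(0.742 × 9.8 × 294) = √2138 = 46.24 m/s.

46.2 m/s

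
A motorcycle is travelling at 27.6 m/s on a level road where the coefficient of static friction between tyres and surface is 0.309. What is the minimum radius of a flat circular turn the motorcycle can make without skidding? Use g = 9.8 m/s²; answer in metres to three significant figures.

At the limit, μ_s m g = m v²/r, so r_min = v²/(μ_s g) = (27.6)²/(0.309 × 9.8) = 761.8/3.028 = 251.6 m.

252 m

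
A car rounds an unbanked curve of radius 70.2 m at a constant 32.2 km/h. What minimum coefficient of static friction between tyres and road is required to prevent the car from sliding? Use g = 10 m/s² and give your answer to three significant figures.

0.114

v = 32.2/3.6 = 8.944 m/s.
Friction provides the centripetal force: μ_s m g = m v²/r, so μ_s = v²/(g r) = (8.944)²/(10.0 × 70.2) = 80.00/702.0 = 0.1140.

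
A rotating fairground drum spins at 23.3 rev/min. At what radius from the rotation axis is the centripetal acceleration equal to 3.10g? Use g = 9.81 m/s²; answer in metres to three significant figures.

ω = 23.3 rev/min × 2π/60 = 2.440 rad/s.
a_c = ω²r = 3.10g ⇒ r = 3.10 × 9.81 / (2.440)² = 30.41/5.953 = 5.108 m.

5.11 m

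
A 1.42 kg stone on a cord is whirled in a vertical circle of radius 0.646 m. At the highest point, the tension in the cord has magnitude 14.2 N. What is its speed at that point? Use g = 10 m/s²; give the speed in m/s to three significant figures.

3.59 m/s

At the top, T + mg = mv²/r, so v = √(r(T/m + g)) = √(0.646 × (14.2/1.42 + 10.0)) = √(0.646 × 20.00) = √12.92 = 3.594 m/s.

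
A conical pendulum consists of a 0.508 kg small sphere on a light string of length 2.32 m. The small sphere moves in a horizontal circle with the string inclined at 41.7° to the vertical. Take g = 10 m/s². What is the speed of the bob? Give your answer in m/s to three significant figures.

The radius of the circle is r = L sinθ = 2.32 × sin 41.7° = 1.543 m.
Horizontally T sinθ = mv²/r and vertically T cosθ = mg, so tanθ = v²/(rg).
v = √(r g tanθ) = √(1.543 × 10.0 × 0.8910) = √13.75 = 3.708 m/s.

3.71 m/s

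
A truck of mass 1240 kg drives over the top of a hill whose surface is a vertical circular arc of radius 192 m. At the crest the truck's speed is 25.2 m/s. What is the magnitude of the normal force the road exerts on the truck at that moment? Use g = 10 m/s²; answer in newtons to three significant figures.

8300 N

At the crest the centripetal acceleration points downward (toward the centre of the arc), so mg − N = mv²/r.
N = m(g − v²/r) = 1240 × (10.0 − (25.2)²/192) = 1240 × (10.0 − 3.307) = 1240 × 6.693 = 8299 N.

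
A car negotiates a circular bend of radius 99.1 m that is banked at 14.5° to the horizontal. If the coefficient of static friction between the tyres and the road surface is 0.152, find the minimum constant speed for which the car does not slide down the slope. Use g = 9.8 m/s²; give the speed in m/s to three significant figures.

At the minimum speed, friction acts up the slope at its limiting value f = μN. Radially (horizontal, toward centre): N sinθ − μN cosθ = mv²/r. Vertically: N cosθ + μN sinθ = mg.
Dividing: v² = r g (sinθ − μcosθ)/(cosθ + μsinθ).
sinθ − μcosθ = 0.2504 − 0.152×0.9681 = 0.1032; cosθ + μsinθ = 0.9681 + 0.152×0.2504 = 1.006.
v² = 99.1 × 9.8 × 0.1032/1.006 = 99.63 m²/s², so v = 9.981 m/s.

9.98 m/s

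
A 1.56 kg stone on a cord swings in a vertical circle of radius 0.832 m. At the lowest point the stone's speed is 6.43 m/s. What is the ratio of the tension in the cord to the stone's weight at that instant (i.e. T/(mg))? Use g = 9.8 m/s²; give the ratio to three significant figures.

At the bottom, T − mg = mv²/r, so T = m(v²/r + g) and T/(mg) = v²/(rg) + 1 = (6.43)²/(0.832 × 9.8) + 1 = 5.071 + 1 = 6.071.

6.07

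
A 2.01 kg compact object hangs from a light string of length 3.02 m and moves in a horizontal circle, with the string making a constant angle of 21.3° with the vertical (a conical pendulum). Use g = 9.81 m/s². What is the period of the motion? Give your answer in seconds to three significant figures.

r = L sinθ = 1.097 m. From T sinθ = mω²r and T cosθ = mg: tanθ = ω²r/g, so ω² = g tanθ / r = g/(L cosθ).
ω = √(g/(L cosθ)) = √(9.81/(3.02 × 0.9317)) = √3.487 = 1.867 rad/s.
Period = 2π/ω = 3.365 s.

3.36 s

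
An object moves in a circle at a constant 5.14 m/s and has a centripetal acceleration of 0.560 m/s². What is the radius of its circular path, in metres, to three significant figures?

47.2 m

a_c = v²/r ⇒ r = v²/a_c = (5.14)²/0.560 = 26.42/0.560 = 47.18 m.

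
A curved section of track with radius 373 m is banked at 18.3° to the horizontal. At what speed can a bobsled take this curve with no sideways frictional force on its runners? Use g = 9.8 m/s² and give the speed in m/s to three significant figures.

On a frictionless banked curve, N sinθ = mv²/r and N cosθ = mg, so tanθ = v²/(rg).
v = √(r g tanθ) = √(373 × 9.8 × tan 18.3°) = √(373 × 9.8 × 0.3307) = √1209 = 34.77 m/s.

34.8 m/s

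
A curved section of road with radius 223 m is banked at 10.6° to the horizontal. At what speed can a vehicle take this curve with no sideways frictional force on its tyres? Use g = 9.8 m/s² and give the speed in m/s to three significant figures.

On a frictionless banked curve, N sinθ = mv²/r and N cosθ = mg, so tanθ = v²/(rg).
v = √(r g tanθ) = √(223 × 9.8 × tan 10.6°) = √(223 × 9.8 × 0.1871) = √409.0 = 20.22 m/s.

20.2 m/s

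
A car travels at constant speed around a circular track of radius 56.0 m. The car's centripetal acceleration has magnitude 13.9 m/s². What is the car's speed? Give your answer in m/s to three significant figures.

a_c = v²/r ⇒ v = √(a_c · r) = √(13.9 × 56.0) = √778.4 = 27.90 m/s.

27.9 m/s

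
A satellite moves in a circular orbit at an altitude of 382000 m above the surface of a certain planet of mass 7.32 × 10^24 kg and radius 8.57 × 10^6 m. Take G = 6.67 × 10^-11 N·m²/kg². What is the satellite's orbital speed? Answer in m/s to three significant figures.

7390 m/s

Orbital radius r = R + h = 8.57 × 10^6 + 382000 = 8.952 × 10^6 m.
Gravity supplies the centripetal force: G M m / r² = m v² / r, so v = √(GM/r).
v = √(6.67 × 10^-11 × 7.32 × 10^24 / 8.952 × 10^6) = √(5.454 × 10^7) = 7385 m/s.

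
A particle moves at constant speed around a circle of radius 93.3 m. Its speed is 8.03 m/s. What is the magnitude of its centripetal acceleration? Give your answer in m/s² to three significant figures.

0.691 m/s²

a_c = v²/r = (8.030)²/93.3 = 64.48/93.3 = 0.6911 m/s².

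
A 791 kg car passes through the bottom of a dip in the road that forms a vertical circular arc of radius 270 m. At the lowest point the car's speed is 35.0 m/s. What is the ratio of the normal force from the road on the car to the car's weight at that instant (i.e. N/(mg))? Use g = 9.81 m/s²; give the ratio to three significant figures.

At the bottom, N − mg = mv²/r, so N = m(v²/r + g) and N/(mg) = v²/(rg) + 1 = (35.0)²/(270 × 9.81) + 1 = 0.4625 + 1 = 1.462.

1.46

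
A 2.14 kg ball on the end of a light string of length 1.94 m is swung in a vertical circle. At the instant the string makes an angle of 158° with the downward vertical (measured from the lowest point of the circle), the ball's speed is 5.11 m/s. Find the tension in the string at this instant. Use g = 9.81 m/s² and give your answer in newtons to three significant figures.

9.34 N

Take the radial direction toward the centre of the circle as positive. The component of the weight along the string toward the centre is −mg cos φ (φ measured from the bottom), so Newton's second law along the string gives T − mg cos φ = m v²/r.
cos 158° = -0.9272, so T = m(v²/r + g cos φ) = 2.14 × ((5.11)²/1.94 + 9.81 × -0.9272) = 2.14 × (13.46 + (-9.096)) = 2.14 × 4.364 = 9.339 N.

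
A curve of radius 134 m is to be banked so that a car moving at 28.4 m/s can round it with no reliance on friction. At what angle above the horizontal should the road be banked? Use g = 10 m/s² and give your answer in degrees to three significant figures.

For a frictionless banked turn: horizontally N sinθ = mv²/r and vertically N cosθ = mg.
Dividing: tanθ = v²/(r g) = (28.4)²/(134 × 10.0) = 806.6/1340 = 0.6019.
θ = arctan(0.6019) = 31.04°.

31.0°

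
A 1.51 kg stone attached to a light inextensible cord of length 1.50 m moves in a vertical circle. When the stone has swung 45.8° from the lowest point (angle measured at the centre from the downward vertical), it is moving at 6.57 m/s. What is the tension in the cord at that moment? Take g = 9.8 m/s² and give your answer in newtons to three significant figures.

53.8 N

Take the radial direction toward the centre of the circle as positive. The component of the weight along the string toward the centre is −mg cos φ (φ measured from the bottom), so Newton's second law along the string gives T − mg cos φ = m v²/r.
cos 45.8° = 0.6972, so T = m(v²/r + g cos φ) = 1.51 × ((6.57)²/1.50 + 9.8 × 0.6972) = 1.51 × (28.78 + (6.832)) = 1.51 × 35.61 = 53.77 N.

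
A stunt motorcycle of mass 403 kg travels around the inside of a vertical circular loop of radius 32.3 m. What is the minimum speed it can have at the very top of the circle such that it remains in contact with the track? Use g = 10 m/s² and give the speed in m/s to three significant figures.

18.0 m/s

At the top, both weight mg and N point toward the centre: N + mg = mv²/r.
At minimum speed N → 0, so mg = mv_min²/r ⇒ v_min = √(g r) = √(10.0 × 32.3) = 17.97 m/s.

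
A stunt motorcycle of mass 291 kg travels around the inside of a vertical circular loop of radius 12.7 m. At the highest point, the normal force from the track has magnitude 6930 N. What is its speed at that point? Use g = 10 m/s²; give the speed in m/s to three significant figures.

At the top, N + mg = mv²/r, so v = √(r(N/m + g)) = √(12.7 × (6930/291 + 10.0)) = √(12.7 × 33.81) = √429.4 = 20.72 m/s.

20.7 m/s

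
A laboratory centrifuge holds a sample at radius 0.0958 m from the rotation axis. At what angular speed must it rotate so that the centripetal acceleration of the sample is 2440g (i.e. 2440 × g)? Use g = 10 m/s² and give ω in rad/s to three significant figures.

505 rad/s

Centripetal acceleration a_c = ω²r. Setting ω²r = 2440g:
ω = √(2440g / r) = √(2440 × 10.0 / 0.0958) = √254700 = 504.7 rad/s.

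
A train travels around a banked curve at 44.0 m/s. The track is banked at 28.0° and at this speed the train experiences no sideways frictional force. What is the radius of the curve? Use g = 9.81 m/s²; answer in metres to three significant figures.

371 m

Frictionless banking: tanθ = v²/(rg), so r = v²/(g tanθ).
r = (44.0)²/(9.81 × tan 28.0°) = 1936/(9.81 × 0.5317) = 1936/5.216 = 371.2 m.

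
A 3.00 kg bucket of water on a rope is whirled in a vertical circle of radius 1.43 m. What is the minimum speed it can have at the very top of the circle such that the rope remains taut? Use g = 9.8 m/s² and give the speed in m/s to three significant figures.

At the highest point the centre is directly below, so both the weight and T act inward: T + mg = mv²/r.
At minimum speed T → 0, so mg = mv_min²/r ⇒ v_min = √(g r) = √(9.8 × 1.43) = 3.744 m/s.

3.74 m/s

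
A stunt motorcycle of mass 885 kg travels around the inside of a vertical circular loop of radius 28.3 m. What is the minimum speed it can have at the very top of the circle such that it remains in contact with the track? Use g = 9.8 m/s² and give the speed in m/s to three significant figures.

16.7 m/s

At the highest point the centre is directly below, so both the weight and N act inward: N + mg = mv²/r.
At minimum speed N → 0, so mg = mv_min²/r ⇒ v_min = √(g r) = √(9.8 × 28.3) = 16.65 m/s.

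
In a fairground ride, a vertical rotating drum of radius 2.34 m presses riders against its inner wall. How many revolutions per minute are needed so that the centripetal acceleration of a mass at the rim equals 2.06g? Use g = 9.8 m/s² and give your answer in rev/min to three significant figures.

Require ω²r = 2.06g, so ω = √(2.06 × 9.8/2.34) = 2.937 rad/s.
In rev/min: ω × 60/(2π) = 2.937 × 60/(2π) = 28.05 rev/min.

28.0 rev/min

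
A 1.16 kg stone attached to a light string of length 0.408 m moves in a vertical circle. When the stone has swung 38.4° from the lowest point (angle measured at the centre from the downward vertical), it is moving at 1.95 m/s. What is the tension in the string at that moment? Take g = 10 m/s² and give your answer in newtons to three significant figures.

19.9 N

Take the radial direction toward the centre of the circle as positive. The component of the weight along the string toward the centre is −mg cos φ (φ measured from the bottom), so Newton's second law along the string gives T − mg cos φ = m v²/r.
cos 38.4° = 0.7837, so T = m(v²/r + g cos φ) = 1.16 × ((1.95)²/0.408 + 10.0 × 0.7837) = 1.16 × (9.320 + (7.837)) = 1.16 × 17.16 = 19.90 N.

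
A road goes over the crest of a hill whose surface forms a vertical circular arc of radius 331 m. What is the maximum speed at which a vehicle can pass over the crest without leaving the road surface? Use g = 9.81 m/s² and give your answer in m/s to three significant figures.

57.0 m/s

At the crest the centre of the circle is below the vehicle, so the net downward (centripetal) force is mg − N = mv²/r.
The vehicle leaves the road when N → 0, giving v_max = √(g r) = √(9.81 × 331) = 56.98 m/s.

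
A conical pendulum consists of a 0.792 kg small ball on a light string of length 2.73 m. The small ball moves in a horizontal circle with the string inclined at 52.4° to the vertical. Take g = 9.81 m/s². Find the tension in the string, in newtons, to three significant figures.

12.7 N

Vertically the bob has no acceleration, so T cosθ = mg.
T = mg/cosθ = 0.792 × 9.81 / cos 52.4° = 7.770/0.6101 = 12.73 N.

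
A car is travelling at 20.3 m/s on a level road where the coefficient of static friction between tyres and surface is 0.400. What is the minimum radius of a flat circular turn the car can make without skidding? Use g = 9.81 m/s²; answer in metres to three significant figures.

At the limit, μ_s m g = m v²/r, so r_min = v²/(μ_s g) = (20.3)²/(0.400 × 9.81) = 412.1/3.924 = 105.0 m.

105 m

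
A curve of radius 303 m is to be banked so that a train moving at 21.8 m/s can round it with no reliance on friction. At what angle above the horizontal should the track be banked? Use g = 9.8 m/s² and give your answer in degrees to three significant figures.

With no friction, the horizontal component of the normal force provides the centripetal force: N sinθ = mv²/r, while N cosθ = mg vertically.
Dividing: tanθ = v²/(r g) = (21.8)²/(303 × 9.8) = 475.2/2969 = 0.1600.
θ = arctan(0.1600) = 9.093°.

9.09°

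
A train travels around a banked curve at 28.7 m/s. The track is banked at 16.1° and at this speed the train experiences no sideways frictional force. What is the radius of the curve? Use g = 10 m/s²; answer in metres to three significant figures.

285 m

Frictionless banking: tanθ = v²/(rg), so r = v²/(g tanθ).
r = (28.7)²/(10.0 × tan 16.1°) = 823.7/(10.0 × 0.2886) = 823.7/2.886 = 285.4 m.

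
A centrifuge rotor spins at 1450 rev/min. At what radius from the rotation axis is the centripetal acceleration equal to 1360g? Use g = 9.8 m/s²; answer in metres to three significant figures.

ω = 1450 rev/min × 2π/60 = 151.8 rad/s.
a_c = ω²r = 1360g ⇒ r = 1360 × 9.8 / (151.8)² = 13330/23060 = 0.5781 m.

0.578 m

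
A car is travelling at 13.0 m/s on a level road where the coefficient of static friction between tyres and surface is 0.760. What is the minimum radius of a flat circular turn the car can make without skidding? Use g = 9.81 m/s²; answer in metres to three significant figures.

22.7 m

At the limit, μ_s m g = m v²/r, so r_min = v²/(μ_s g) = (13.0)²/(0.760 × 9.81) = 169.0/7.456 = 22.67 m.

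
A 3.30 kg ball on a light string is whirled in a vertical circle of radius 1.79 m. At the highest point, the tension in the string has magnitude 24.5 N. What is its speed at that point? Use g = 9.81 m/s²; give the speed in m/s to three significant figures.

5.55 m/s

At the top, T + mg = mv²/r, so v = √(r(T/m + g)) = √(1.79 × (24.5/3.30 + 9.81)) = √(1.79 × 17.23) = √30.85 = 5.554 m/s.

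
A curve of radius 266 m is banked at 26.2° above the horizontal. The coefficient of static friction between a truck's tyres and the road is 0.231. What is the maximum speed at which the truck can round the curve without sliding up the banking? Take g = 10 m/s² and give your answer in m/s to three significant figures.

At the maximum speed, friction acts down the slope at its limiting value f = μN. Radially (horizontal, toward centre): N sinθ + μN cosθ = mv²/r. Vertically: N cosθ − μN sinθ = mg.
Dividing: v² = r g (sinθ + μcosθ)/(cosθ − μsinθ).
sinθ + μcosθ = 0.4415 + 0.231×0.8973 = 0.6488; cosθ − μsinθ = 0.8973 − 0.231×0.4415 = 0.7953.
v² = 266 × 10.0 × 0.6488/0.7953 = 2170 m²/s², so v = 46.58 m/s.

46.6 m/s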